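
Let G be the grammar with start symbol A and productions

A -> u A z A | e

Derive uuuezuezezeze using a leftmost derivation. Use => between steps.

A => uAzA   [A -> u A z A]
uAzA => uuAzAzA   [A -> u A z A]
uuAzAzA => uuuAzAzAzA   [A -> u A z A]
uuuAzAzAzA => uuuezAzAzA   [A -> e]
uuuezAzAzA => uuuezuAzAzAzA   [A -> u A z A]
uuuezuAzAzAzA => uuuezuezAzAzA   [A -> e]
uuuezuezAzAzA => uuuezuezezAzA   [A -> e]
uuuezuezezAzA => uuuezuezezezA   [A -> e]
uuuezuezezezA => uuuezuezezeze   [A -> e]

A => uAzA => uuAzAzA => uuuAzAzAzA => uuuezAzAzA => uuuezuAzAzAzA => uuuezuezAzAzA => uuuezuezezAzA => uuuezuezezezA => uuuezuezezeze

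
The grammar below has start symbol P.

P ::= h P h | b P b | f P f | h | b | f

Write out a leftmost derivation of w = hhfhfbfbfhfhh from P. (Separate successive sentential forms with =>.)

P=>hPh=>hhPhh=>hhfPfhh=>hhfhPhfhh=>hhfhfPfhfhh=>hhfhfbPbfhfhh=>hhfhfbfbfhfhh

P => hPh   [P ::= h P h]
hPh => hhPhh   [P ::= h P h]
hhPhh => hhfPfhh   [P ::= f P f]
hhfPfhh => hhfhPhfhh   [P ::= h P h]
hhfhPhfhh => hhfhfPfhfhh   [P ::= f P f]
hhfhfPfhfhh => hhfhfbPbfhfhh   [P ::= b P b]
hhfhfbPbfhfhh => hhfhfbfbfhfhh   [P ::= f]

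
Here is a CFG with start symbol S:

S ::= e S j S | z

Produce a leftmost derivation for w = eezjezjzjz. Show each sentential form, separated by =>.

S => eSjS   [S ::= e S j S]
eSjS => eeSjSjS   [S ::= e S j S]
eeSjSjS => eezjSjS   [S ::= z]
eezjSjS => eezjeSjSjS   [S ::= e S j S]
eezjeSjSjS => eezjezjSjS   [S ::= z]
eezjezjSjS => eezjezjzjS   [S ::= z]
eezjezjzjS => eezjezjzjz   [S ::= z]

S => eSjS => eeSjSjS => eezjSjS => eezjeSjSjS => eezjezjSjS => eezjezjzjS => eezjezjzjz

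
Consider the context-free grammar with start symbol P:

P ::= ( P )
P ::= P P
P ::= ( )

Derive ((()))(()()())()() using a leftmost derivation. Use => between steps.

P => PP   [P ::= P P]
PP => PPP   [P ::= P P]
PPP => (P)PP   [P ::= ( P )]
(P)PP => ((P))PP   [P ::= ( P )]
((P))PP => ((()))PP   [P ::= ( )]
((()))PP => ((()))PPP   [P ::= P P]
((()))PPP => ((()))(P)PP   [P ::= ( P )]
((()))(P)PP => ((()))(PP)PP   [P ::= P P]
((()))(PP)PP => ((()))(PPP)PP   [P ::= P P]
((()))(PPP)PP => ((()))(()PP)PP   [P ::= ( )]
((()))(()PP)PP => ((()))(()()P)PP   [P ::= ( )]
((()))(()()P)PP => ((()))(()()())PP   [P ::= ( )]
((()))(()()())PP => ((()))(()()())()P   [P ::= ( )]
((()))(()()())()P => ((()))(()()())()()   [P ::= ( )]

P => PP => PPP => (P)PP => ((P))PP => ((()))PP => ((()))PPP => ((()))(P)PP => ((()))(PP)PP => ((()))(PPP)PP => ((()))(()PP)PP => ((()))(()()P)PP => ((()))(()()())PP => ((()))(()()())()P => ((()))(()()())()()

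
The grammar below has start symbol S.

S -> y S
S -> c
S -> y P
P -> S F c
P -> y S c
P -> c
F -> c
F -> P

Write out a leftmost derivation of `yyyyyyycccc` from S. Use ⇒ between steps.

S ⇒ yS   [S -> y S]
yS ⇒ yyP   [S -> y P]
yyP ⇒ yySFc   [P -> S F c]
yySFc ⇒ yyySFc   [S -> y S]
yyySFc ⇒ yyyySFc   [S -> y S]
yyyySFc ⇒ yyyyyPFc   [S -> y P]
yyyyyPFc ⇒ yyyyyyScFc   [P -> y S c]
yyyyyyScFc ⇒ yyyyyyyScFc   [S -> y S]
yyyyyyyScFc ⇒ yyyyyyyccFc   [S -> c]
yyyyyyyccFc ⇒ yyyyyyycccc   [F -> c]

S⇒yS⇒yyP⇒yySFc⇒yyySFc⇒yyyySFc⇒yyyyyPFc⇒yyyyyyScFc⇒yyyyyyyScFc⇒yyyyyyyccFc⇒yyyyyyycccc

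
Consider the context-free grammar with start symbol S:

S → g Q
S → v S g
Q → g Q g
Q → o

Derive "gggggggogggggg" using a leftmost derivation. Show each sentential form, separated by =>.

S => gQ => ggQg => gggQgg => ggggQggg => gggggQgggg => ggggggQggggg => gggggggQgggggg => gggggggogggggg

S => gQ   [S → g Q]
gQ => ggQg   [Q → g Q g]
ggQg => gggQgg   [Q → g Q g]
gggQgg => ggggQggg   [Q → g Q g]
ggggQggg => gggggQgggg   [Q → g Q g]
gggggQgggg => ggggggQggggg   [Q → g Q g]
ggggggQggggg => gggggggQgggggg   [Q → g Q g]
gggggggQgggggg => gggggggogggggg   [Q → o]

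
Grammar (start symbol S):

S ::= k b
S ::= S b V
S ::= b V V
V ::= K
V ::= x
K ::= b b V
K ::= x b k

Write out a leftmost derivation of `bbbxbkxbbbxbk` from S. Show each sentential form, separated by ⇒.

S ⇒ SbV ⇒ bVVbV ⇒ bKVbV ⇒ bbbVVbV ⇒ bbbKVbV ⇒ bbbxbkVbV ⇒ bbbxbkxbV ⇒ bbbxbkxbK ⇒ bbbxbkxbbbV ⇒ bbbxbkxbbbK ⇒ bbbxbkxbbbxbk

S ⇒ SbV   [S ::= S b V]
SbV ⇒ bVVbV   [S ::= b V V]
bVVbV ⇒ bKVbV   [V ::= K]
bKVbV ⇒ bbbVVbV   [K ::= b b V]
bbbVVbV ⇒ bbbKVbV   [V ::= K]
bbbKVbV ⇒ bbbxbkVbV   [K ::= x b k]
bbbxbkVbV ⇒ bbbxbkxbV   [V ::= x]
bbbxbkxbV ⇒ bbbxbkxbK   [V ::= K]
bbbxbkxbK ⇒ bbbxbkxbbbV   [K ::= b b V]
bbbxbkxbbbV ⇒ bbbxbkxbbbK   [V ::= K]
bbbxbkxbbbK ⇒ bbbxbkxbbbxbk   [K ::= x b k]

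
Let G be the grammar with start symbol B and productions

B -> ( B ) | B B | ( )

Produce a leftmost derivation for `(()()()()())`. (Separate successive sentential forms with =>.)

B => (B) => (BB) => (BBB) => (BBBB) => (BBBBB) => (()BBBB) => (()()BBB) => (()()()BB) => (()()()()B) => (()()()()())

B => (B)   [B -> ( B )]
(B) => (BB)   [B -> B B]
(BB) => (BBB)   [B -> B B]
(BBB) => (BBBB)   [B -> B B]
(BBBB) => (BBBBB)   [B -> B B]
(BBBBB) => (()BBBB)   [B -> ( )]
(()BBBB) => (()()BBB)   [B -> ( )]
(()()BBB) => (()()()BB)   [B -> ( )]
(()()()BB) => (()()()()B)   [B -> ( )]
(()()()()B) => (()()()()())   [B -> ( )]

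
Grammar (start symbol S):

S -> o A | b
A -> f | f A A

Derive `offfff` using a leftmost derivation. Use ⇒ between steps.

S ⇒ oA ⇒ ofAA ⇒ offA ⇒ offfAA ⇒ offffA ⇒ offfff

S ⇒ oA   [S -> o A]
oA ⇒ ofAA   [A -> f A A]
ofAA ⇒ offA   [A -> f]
offA ⇒ offfAA   [A -> f A A]
offfAA ⇒ offffA   [A -> f]
offffA ⇒ offfff   [A -> f]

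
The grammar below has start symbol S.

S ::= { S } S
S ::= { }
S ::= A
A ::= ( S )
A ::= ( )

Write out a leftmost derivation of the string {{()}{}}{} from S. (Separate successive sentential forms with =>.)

S => {S}S => {{S}S}S => {{A}S}S => {{()}S}S => {{()}{}}S => {{()}{}}{}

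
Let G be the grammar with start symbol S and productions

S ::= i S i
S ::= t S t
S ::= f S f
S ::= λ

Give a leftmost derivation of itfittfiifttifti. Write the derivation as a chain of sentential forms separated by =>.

S => iSi   [S ::= i S i]
iSi => itSti   [S ::= t S t]
itSti => itfSfti   [S ::= f S f]
itfSfti => itfiSifti   [S ::= i S i]
itfiSifti => itfitStifti   [S ::= t S t]
itfitStifti => itfittSttifti   [S ::= t S t]
itfittSttifti => itfittfSfttifti   [S ::= f S f]
itfittfSfttifti => itfittfiSifttifti   [S ::= i S i]
itfittfiSifttifti => itfittfiifttifti   [S ::= λ]

S=>iSi=>itSti=>itfSfti=>itfiSifti=>itfitStifti=>itfittSttifti=>itfittfSfttifti=>itfittfiSifttifti=>itfittfiifttifti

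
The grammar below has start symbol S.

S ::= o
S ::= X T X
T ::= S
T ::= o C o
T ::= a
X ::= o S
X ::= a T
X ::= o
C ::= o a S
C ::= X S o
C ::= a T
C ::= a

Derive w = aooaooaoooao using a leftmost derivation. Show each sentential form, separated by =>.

S=>XTX=>aTTX=>aoCoTX=>aooaSoTX=>aooaXTXoTX=>aooaoTXoTX=>aooaoSXoTX=>aooaoXTXXoTX=>aooaooTXXoTX=>aooaooaXXoTX=>aooaooaoXoTX=>aooaooaoooTX=>aooaooaoooaX=>aooaooaoooao

S => XTX   [S ::= X T X]
XTX => aTTX   [X ::= a T]
aTTX => aoCoTX   [T ::= o C o]
aoCoTX => aooaSoTX   [C ::= o a S]
aooaSoTX => aooaXTXoTX   [S ::= X T X]
aooaXTXoTX => aooaoTXoTX   [X ::= o]
aooaoTXoTX => aooaoSXoTX   [T ::= S]
aooaoSXoTX => aooaoXTXXoTX   [S ::= X T X]
aooaoXTXXoTX => aooaooTXXoTX   [X ::= o]
aooaooTXXoTX => aooaooaXXoTX   [T ::= a]
aooaooaXXoTX => aooaooaoXoTX   [X ::= o]
aooaooaoXoTX => aooaooaoooTX   [X ::= o]
aooaooaoooTX => aooaooaoooaX   [T ::= a]
aooaooaoooaX => aooaooaoooao   [X ::= o]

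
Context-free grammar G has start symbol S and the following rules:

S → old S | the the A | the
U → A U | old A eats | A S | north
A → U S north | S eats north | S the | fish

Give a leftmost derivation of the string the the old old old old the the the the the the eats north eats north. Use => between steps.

S => the the A   [S → the the A]
the the A => the the S eats north   [A → S eats north]
the the S eats north => the the old S eats north   [S → old S]
the the old S eats north => the the old old S eats north   [S → old S]
the the old old S eats north => the the old old old S eats north   [S → old S]
the the old old old S eats north => the the old old old old S eats north   [S → old S]
the the old old old old S eats north => the the old old old old the the A eats north   [S → the the A]
the the old old old old the the A eats north => the the old old old old the the S eats north eats north   [A → S eats north]
the the old old old old the the S eats north eats north => the the old old old old the the the the A eats north eats north   [S → the the A]
the the old old old old the the the the A eats north eats north => the the old old old old the the the the S the eats north eats north   [A → S the]
the the old old old old the the the the S the eats north eats north => the the old old old old the the the the the the eats north eats north   [S → the]

S => the the A => the the S eats north => the the old S eats north => the the old old S eats north => the the old old old S eats north => the the old old old old S eats north => the the old old old old the the A eats north => the the old old old old the the S eats north eats north => the the old old old old the the the the A eats north eats north => the the old old old old the the the the S the eats north eats north => the the old old old old the the the the the the eats north eats north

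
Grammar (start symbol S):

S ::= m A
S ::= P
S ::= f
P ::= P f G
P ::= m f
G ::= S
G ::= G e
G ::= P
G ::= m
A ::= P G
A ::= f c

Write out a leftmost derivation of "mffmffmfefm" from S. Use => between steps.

S => P => PfG => mffG => mffS => mffP => mffPfG => mffPfGfG => mffmffGfG => mffmffGefG => mffmffPefG => mffmffmfefG => mffmffmfefm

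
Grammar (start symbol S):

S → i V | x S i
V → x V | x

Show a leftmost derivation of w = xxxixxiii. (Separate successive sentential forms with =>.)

S => xSi   [S → x S i]
xSi => xxSii   [S → x S i]
xxSii => xxxSiii   [S → x S i]
xxxSiii => xxxiViii   [S → i V]
xxxiViii => xxxixViii   [V → x V]
xxxixViii => xxxixxiii   [V → x]

S => xSi => xxSii => xxxSiii => xxxiViii => xxxixViii => xxxixxiii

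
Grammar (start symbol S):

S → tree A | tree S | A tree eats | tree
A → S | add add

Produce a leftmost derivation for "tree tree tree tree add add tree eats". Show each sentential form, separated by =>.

S => tree A => tree S => tree tree S => tree tree tree A => tree tree tree S => tree tree tree A tree eats => tree tree tree S tree eats => tree tree tree tree A tree eats => tree tree tree tree add add tree eats

S => tree A   [S → tree A]
tree A => tree S   [A → S]
tree S => tree tree S   [S → tree S]
tree tree S => tree tree tree A   [S → tree A]
tree tree tree A => tree tree tree S   [A → S]
tree tree tree S => tree tree tree A tree eats   [S → A tree eats]
tree tree tree A tree eats => tree tree tree S tree eats   [A → S]
tree tree tree S tree eats => tree tree tree tree A tree eats   [S → tree A]
tree tree tree tree A tree eats => tree tree tree tree add add tree eats   [A → add add]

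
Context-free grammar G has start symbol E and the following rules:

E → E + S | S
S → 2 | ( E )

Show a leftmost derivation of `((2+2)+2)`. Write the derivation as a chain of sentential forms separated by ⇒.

E ⇒ S   [E → S]
S ⇒ (E)   [S → ( E )]
(E) ⇒ (E+S)   [E → E + S]
(E+S) ⇒ (S+S)   [E → S]
(S+S) ⇒ ((E)+S)   [S → ( E )]
((E)+S) ⇒ ((E+S)+S)   [E → E + S]
((E+S)+S) ⇒ ((S+S)+S)   [E → S]
((S+S)+S) ⇒ ((2+S)+S)   [S → 2]
((2+S)+S) ⇒ ((2+2)+S)   [S → 2]
((2+2)+S) ⇒ ((2+2)+2)   [S → 2]

E ⇒ S ⇒ (E) ⇒ (E+S) ⇒ (S+S) ⇒ ((E)+S) ⇒ ((E+S)+S) ⇒ ((S+S)+S) ⇒ ((2+S)+S) ⇒ ((2+2)+S) ⇒ ((2+2)+2)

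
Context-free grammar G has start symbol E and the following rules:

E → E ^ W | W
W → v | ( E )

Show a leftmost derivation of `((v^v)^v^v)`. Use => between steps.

E => W => (E) => (E^W) => (E^W^W) => (W^W^W) => ((E)^W^W) => ((E^W)^W^W) => ((W^W)^W^W) => ((v^W)^W^W) => ((v^v)^W^W) => ((v^v)^v^W) => ((v^v)^v^v)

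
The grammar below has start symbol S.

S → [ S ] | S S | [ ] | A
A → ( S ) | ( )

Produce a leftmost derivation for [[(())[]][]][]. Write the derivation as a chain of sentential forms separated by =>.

S => SS => [S]S => [SS]S => [[S]S]S => [[SS]S]S => [[AS]S]S => [[(S)S]S]S => [[(A)S]S]S => [[(())S]S]S => [[(())[]]S]S => [[(())[]][]]S => [[(())[]][]][]

S => SS   [S → S S]
SS => [S]S   [S → [ S ]]
[S]S => [SS]S   [S → S S]
[SS]S => [[S]S]S   [S → [ S ]]
[[S]S]S => [[SS]S]S   [S → S S]
[[SS]S]S => [[AS]S]S   [S → A]
[[AS]S]S => [[(S)S]S]S   [A → ( S )]
[[(S)S]S]S => [[(A)S]S]S   [S → A]
[[(A)S]S]S => [[(())S]S]S   [A → ( )]
[[(())S]S]S => [[(())[]]S]S   [S → [ ]]
[[(())[]]S]S => [[(())[]][]]S   [S → [ ]]
[[(())[]][]]S => [[(())[]][]][]   [S → [ ]]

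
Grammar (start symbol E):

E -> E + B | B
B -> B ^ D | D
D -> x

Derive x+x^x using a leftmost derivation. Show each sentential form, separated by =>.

E => E+B   [E -> E + B]
E+B => B+B   [E -> B]
B+B => D+B   [B -> D]
D+B => x+B   [D -> x]
x+B => x+B^D   [B -> B ^ D]
x+B^D => x+D^D   [B -> D]
x+D^D => x+x^D   [D -> x]
x+x^D => x+x^x   [D -> x]

E=>E+B=>B+B=>D+B=>x+B=>x+B^D=>x+D^D=>x+x^D=>x+x^x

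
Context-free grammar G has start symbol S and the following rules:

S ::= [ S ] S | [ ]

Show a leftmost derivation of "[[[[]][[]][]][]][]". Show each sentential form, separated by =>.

S=>[S]S=>[[S]S]S=>[[[S]S]S]S=>[[[[]]S]S]S=>[[[[]][S]S]S]S=>[[[[]][[]]S]S]S=>[[[[]][[]][]]S]S=>[[[[]][[]][]][]]S=>[[[[]][[]][]][]][]

S => [S]S   [S ::= [ S ] S]
[S]S => [[S]S]S   [S ::= [ S ] S]
[[S]S]S => [[[S]S]S]S   [S ::= [ S ] S]
[[[S]S]S]S => [[[[]]S]S]S   [S ::= [ ]]
[[[[]]S]S]S => [[[[]][S]S]S]S   [S ::= [ S ] S]
[[[[]][S]S]S]S => [[[[]][[]]S]S]S   [S ::= [ ]]
[[[[]][[]]S]S]S => [[[[]][[]][]]S]S   [S ::= [ ]]
[[[[]][[]][]]S]S => [[[[]][[]][]][]]S   [S ::= [ ]]
[[[[]][[]][]][]]S => [[[[]][[]][]][]][]   [S ::= [ ]]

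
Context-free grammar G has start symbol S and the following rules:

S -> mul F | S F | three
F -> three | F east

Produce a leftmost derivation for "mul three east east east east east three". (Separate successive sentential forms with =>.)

S => S F   [S -> S F]
S F => mul F F   [S -> mul F]
mul F F => mul F east F   [F -> F east]
mul F east F => mul F east east F   [F -> F east]
mul F east east F => mul F east east east F   [F -> F east]
mul F east east east F => mul F east east east east F   [F -> F east]
mul F east east east east F => mul F east east east east east F   [F -> F east]
mul F east east east east east F => mul three east east east east east F   [F -> three]
mul three east east east east east F => mul three east east east east east three   [F -> three]

S => S F => mul F F => mul F east F => mul F east east F => mul F east east east F => mul F east east east east F => mul F east east east east east F => mul three east east east east east F => mul three east east east east east three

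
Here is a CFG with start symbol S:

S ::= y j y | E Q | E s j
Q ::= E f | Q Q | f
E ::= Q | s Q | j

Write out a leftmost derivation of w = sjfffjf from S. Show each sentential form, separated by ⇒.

S⇒EQ⇒sQQ⇒sQQQ⇒sEfQQ⇒sjfQQ⇒sjfEfQ⇒sjfQfQ⇒sjfffQ⇒sjfffEf⇒sjfffjf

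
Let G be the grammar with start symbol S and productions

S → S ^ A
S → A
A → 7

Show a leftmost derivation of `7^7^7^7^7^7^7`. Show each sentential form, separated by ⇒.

S ⇒ S^A ⇒ S^A^A ⇒ S^A^A^A ⇒ S^A^A^A^A ⇒ S^A^A^A^A^A ⇒ S^A^A^A^A^A^A ⇒ A^A^A^A^A^A^A ⇒ 7^A^A^A^A^A^A ⇒ 7^7^A^A^A^A^A ⇒ 7^7^7^A^A^A^A ⇒ 7^7^7^7^A^A^A ⇒ 7^7^7^7^7^A^A ⇒ 7^7^7^7^7^7^A ⇒ 7^7^7^7^7^7^7

S ⇒ S^A   [S → S ^ A]
S^A ⇒ S^A^A   [S → S ^ A]
S^A^A ⇒ S^A^A^A   [S → S ^ A]
S^A^A^A ⇒ S^A^A^A^A   [S → S ^ A]
S^A^A^A^A ⇒ S^A^A^A^A^A   [S → S ^ A]
S^A^A^A^A^A ⇒ S^A^A^A^A^A^A   [S → S ^ A]
S^A^A^A^A^A^A ⇒ A^A^A^A^A^A^A   [S → A]
A^A^A^A^A^A^A ⇒ 7^A^A^A^A^A^A   [A → 7]
7^A^A^A^A^A^A ⇒ 7^7^A^A^A^A^A   [A → 7]
7^7^A^A^A^A^A ⇒ 7^7^7^A^A^A^A   [A → 7]
7^7^7^A^A^A^A ⇒ 7^7^7^7^A^A^A   [A → 7]
7^7^7^7^A^A^A ⇒ 7^7^7^7^7^A^A   [A → 7]
7^7^7^7^7^A^A ⇒ 7^7^7^7^7^7^A   [A → 7]
7^7^7^7^7^7^A ⇒ 7^7^7^7^7^7^7   [A → 7]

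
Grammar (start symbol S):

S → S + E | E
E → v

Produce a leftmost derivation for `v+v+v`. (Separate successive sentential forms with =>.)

S => S+E   [S → S + E]
S+E => S+E+E   [S → S + E]
S+E+E => E+E+E   [S → E]
E+E+E => v+E+E   [E → v]
v+E+E => v+v+E   [E → v]
v+v+E => v+v+v   [E → v]

S => S+E => S+E+E => E+E+E => v+E+E => v+v+E => v+v+v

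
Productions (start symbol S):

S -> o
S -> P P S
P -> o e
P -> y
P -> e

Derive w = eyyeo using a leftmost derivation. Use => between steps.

S => PPS   [S -> P P S]
PPS => ePS   [P -> e]
ePS => eyS   [P -> y]
eyS => eyPPS   [S -> P P S]
eyPPS => eyyPS   [P -> y]
eyyPS => eyyeS   [P -> e]
eyyeS => eyyeo   [S -> o]

S=>PPS=>ePS=>eyS=>eyPPS=>eyyPS=>eyyeS=>eyyeo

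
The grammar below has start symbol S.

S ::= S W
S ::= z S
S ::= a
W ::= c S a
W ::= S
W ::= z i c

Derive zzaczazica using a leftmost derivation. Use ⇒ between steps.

S ⇒ zS   [S ::= z S]
zS ⇒ zzS   [S ::= z S]
zzS ⇒ zzSW   [S ::= S W]
zzSW ⇒ zzaW   [S ::= a]
zzaW ⇒ zzacSa   [W ::= c S a]
zzacSa ⇒ zzacSWa   [S ::= S W]
zzacSWa ⇒ zzaczSWa   [S ::= z S]
zzaczSWa ⇒ zzaczaWa   [S ::= a]
zzaczaWa ⇒ zzaczazica   [W ::= z i c]

S⇒zS⇒zzS⇒zzSW⇒zzaW⇒zzacSa⇒zzacSWa⇒zzaczSWa⇒zzaczaWa⇒zzaczazica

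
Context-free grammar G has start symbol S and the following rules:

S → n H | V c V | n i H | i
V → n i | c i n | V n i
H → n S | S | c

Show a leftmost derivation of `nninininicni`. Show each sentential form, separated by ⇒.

S ⇒ nH ⇒ nS ⇒ nVcV ⇒ nVnicV ⇒ nVninicV ⇒ nVnininicV ⇒ nninininicV ⇒ nninininicni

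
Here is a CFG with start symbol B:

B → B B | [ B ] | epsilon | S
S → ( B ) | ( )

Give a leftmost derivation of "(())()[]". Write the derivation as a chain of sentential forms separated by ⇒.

B⇒BB⇒SB⇒(B)B⇒(S)B⇒(())B⇒(())BB⇒(())BBB⇒(())SBB⇒(())()BB⇒(())()[B]B⇒(())()[]B⇒(())()[]

B ⇒ BB   [B → B B]
BB ⇒ SB   [B → S]
SB ⇒ (B)B   [S → ( B )]
(B)B ⇒ (S)B   [B → S]
(S)B ⇒ (())B   [S → ( )]
(())B ⇒ (())BB   [B → B B]
(())BB ⇒ (())BBB   [B → B B]
(())BBB ⇒ (())SBB   [B → S]
(())SBB ⇒ (())()BB   [S → ( )]
(())()BB ⇒ (())()[B]B   [B → [ B ]]
(())()[B]B ⇒ (())()[]B   [B → epsilon]
(())()[]B ⇒ (())()[]   [B → epsilon]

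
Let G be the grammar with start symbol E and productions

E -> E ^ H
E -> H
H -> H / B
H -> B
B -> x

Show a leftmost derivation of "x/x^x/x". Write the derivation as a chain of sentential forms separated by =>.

E => E^H => H^H => H/B^H => B/B^H => x/B^H => x/x^H => x/x^H/B => x/x^B/B => x/x^x/B => x/x^x/x

E => E^H   [E -> E ^ H]
E^H => H^H   [E -> H]
H^H => H/B^H   [H -> H / B]
H/B^H => B/B^H   [H -> B]
B/B^H => x/B^H   [B -> x]
x/B^H => x/x^H   [B -> x]
x/x^H => x/x^H/B   [H -> H / B]
x/x^H/B => x/x^B/B   [H -> B]
x/x^B/B => x/x^x/B   [B -> x]
x/x^x/B => x/x^x/x   [B -> x]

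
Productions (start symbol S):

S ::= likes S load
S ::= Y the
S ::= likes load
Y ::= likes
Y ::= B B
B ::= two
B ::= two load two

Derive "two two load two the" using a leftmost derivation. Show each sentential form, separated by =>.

S => Y the => B B the => two B the => two two load two the

S => Y the   [S ::= Y the]
Y the => B B the   [Y ::= B B]
B B the => two B the   [B ::= two]
two B the => two two load two the   [B ::= two load two]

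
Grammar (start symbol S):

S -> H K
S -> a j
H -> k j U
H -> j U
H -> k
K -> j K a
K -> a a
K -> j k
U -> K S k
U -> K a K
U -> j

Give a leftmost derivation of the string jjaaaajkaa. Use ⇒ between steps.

S ⇒ HK ⇒ jUK ⇒ jKaKK ⇒ jjKaaKK ⇒ jjaaaaKK ⇒ jjaaaajkK ⇒ jjaaaajkaa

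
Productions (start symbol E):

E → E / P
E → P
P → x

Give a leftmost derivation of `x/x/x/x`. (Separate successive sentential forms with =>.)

E => E/P   [E → E / P]
E/P => E/P/P   [E → E / P]
E/P/P => E/P/P/P   [E → E / P]
E/P/P/P => P/P/P/P   [E → P]
P/P/P/P => x/P/P/P   [P → x]
x/P/P/P => x/x/P/P   [P → x]
x/x/P/P => x/x/x/P   [P → x]
x/x/x/P => x/x/x/x   [P → x]

E => E/P => E/P/P => E/P/P/P => P/P/P/P => x/P/P/P => x/x/P/P => x/x/x/P => x/x/x/x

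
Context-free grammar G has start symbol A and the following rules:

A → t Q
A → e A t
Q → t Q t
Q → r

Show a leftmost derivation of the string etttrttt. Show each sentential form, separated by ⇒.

A ⇒ eAt ⇒ etQt ⇒ ettQtt ⇒ etttQttt ⇒ etttrttt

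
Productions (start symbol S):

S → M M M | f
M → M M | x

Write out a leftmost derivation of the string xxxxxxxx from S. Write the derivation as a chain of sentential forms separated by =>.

S => MMM => MMMM => MMMMM => MMMMMM => MMMMMMM => MMMMMMMM => xMMMMMMM => xxMMMMMM => xxxMMMMM => xxxxMMMM => xxxxxMMM => xxxxxxMM => xxxxxxxM => xxxxxxxx

S => MMM   [S → M M M]
MMM => MMMM   [M → M M]
MMMM => MMMMM   [M → M M]
MMMMM => MMMMMM   [M → M M]
MMMMMM => MMMMMMM   [M → M M]
MMMMMMM => MMMMMMMM   [M → M M]
MMMMMMMM => xMMMMMMM   [M → x]
xMMMMMMM => xxMMMMMM   [M → x]
xxMMMMMM => xxxMMMMM   [M → x]
xxxMMMMM => xxxxMMMM   [M → x]
xxxxMMMM => xxxxxMMM   [M → x]
xxxxxMMM => xxxxxxMM   [M → x]
xxxxxxMM => xxxxxxxM   [M → x]
xxxxxxxM => xxxxxxxx   [M → x]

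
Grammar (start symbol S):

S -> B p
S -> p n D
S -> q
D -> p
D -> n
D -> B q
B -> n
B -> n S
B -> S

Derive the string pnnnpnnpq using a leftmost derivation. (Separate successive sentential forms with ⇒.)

S ⇒ pnD   [S -> p n D]
pnD ⇒ pnBq   [D -> B q]
pnBq ⇒ pnnSq   [B -> n S]
pnnSq ⇒ pnnBpq   [S -> B p]
pnnBpq ⇒ pnnnSpq   [B -> n S]
pnnnSpq ⇒ pnnnpnDpq   [S -> p n D]
pnnnpnDpq ⇒ pnnnpnnpq   [D -> n]

S⇒pnD⇒pnBq⇒pnnSq⇒pnnBpq⇒pnnnSpq⇒pnnnpnDpq⇒pnnnpnnpq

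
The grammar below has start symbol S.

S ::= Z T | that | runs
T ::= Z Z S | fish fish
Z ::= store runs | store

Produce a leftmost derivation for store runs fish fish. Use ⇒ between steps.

S ⇒ Z T ⇒ store runs T ⇒ store runs fish fish

S ⇒ Z T   [S ::= Z T]
Z T ⇒ store runs T   [Z ::= store runs]
store runs T ⇒ store runs fish fish   [T ::= fish fish]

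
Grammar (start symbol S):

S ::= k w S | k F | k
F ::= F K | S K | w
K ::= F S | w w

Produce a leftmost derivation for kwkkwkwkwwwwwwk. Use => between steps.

S => kwS   [S ::= k w S]
kwS => kwkF   [S ::= k F]
kwkF => kwkFK   [F ::= F K]
kwkFK => kwkSKK   [F ::= S K]
kwkSKK => kwkkwSKK   [S ::= k w S]
kwkkwSKK => kwkkwkwSKK   [S ::= k w S]
kwkkwkwSKK => kwkkwkwkFKK   [S ::= k F]
kwkkwkwkFKK => kwkkwkwkFKKK   [F ::= F K]
kwkkwkwkFKKK => kwkkwkwkwKKK   [F ::= w]
kwkkwkwkwKKK => kwkkwkwkwwwKK   [K ::= w w]
kwkkwkwkwwwKK => kwkkwkwkwwwwwK   [K ::= w w]
kwkkwkwkwwwwwK => kwkkwkwkwwwwwFS   [K ::= F S]
kwkkwkwkwwwwwFS => kwkkwkwkwwwwwwS   [F ::= w]
kwkkwkwkwwwwwwS => kwkkwkwkwwwwwwk   [S ::= k]

S => kwS => kwkF => kwkFK => kwkSKK => kwkkwSKK => kwkkwkwSKK => kwkkwkwkFKK => kwkkwkwkFKKK => kwkkwkwkwKKK => kwkkwkwkwwwKK => kwkkwkwkwwwwwK => kwkkwkwkwwwwwFS => kwkkwkwkwwwwwwS => kwkkwkwkwwwwwwk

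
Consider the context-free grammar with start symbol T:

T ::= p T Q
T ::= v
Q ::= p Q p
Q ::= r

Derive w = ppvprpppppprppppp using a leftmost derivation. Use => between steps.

T => pTQ   [T ::= p T Q]
pTQ => ppTQQ   [T ::= p T Q]
ppTQQ => ppvQQ   [T ::= v]
ppvQQ => ppvpQpQ   [Q ::= p Q p]
ppvpQpQ => ppvprpQ   [Q ::= r]
ppvprpQ => ppvprppQp   [Q ::= p Q p]
ppvprppQp => ppvprpppQpp   [Q ::= p Q p]
ppvprpppQpp => ppvprppppQppp   [Q ::= p Q p]
ppvprppppQppp => ppvprpppppQpppp   [Q ::= p Q p]
ppvprpppppQpppp => ppvprppppppQppppp   [Q ::= p Q p]
ppvprppppppQppppp => ppvprpppppprppppp   [Q ::= r]

T => pTQ => ppTQQ => ppvQQ => ppvpQpQ => ppvprpQ => ppvprppQp => ppvprpppQpp => ppvprppppQppp => ppvprpppppQpppp => ppvprppppppQppppp => ppvprpppppprppppp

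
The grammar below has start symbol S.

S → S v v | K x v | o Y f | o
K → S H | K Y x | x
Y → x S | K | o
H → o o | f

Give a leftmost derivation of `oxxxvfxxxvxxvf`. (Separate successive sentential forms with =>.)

S => oYf   [S → o Y f]
oYf => oxSf   [Y → x S]
oxSf => oxKxvf   [S → K x v]
oxKxvf => oxKYxxvf   [K → K Y x]
oxKYxxvf => oxSHYxxvf   [K → S H]
oxSHYxxvf => oxKxvHYxxvf   [S → K x v]
oxKxvHYxxvf => oxxxvHYxxvf   [K → x]
oxxxvHYxxvf => oxxxvfYxxvf   [H → f]
oxxxvfYxxvf => oxxxvfxSxxvf   [Y → x S]
oxxxvfxSxxvf => oxxxvfxKxvxxvf   [S → K x v]
oxxxvfxKxvxxvf => oxxxvfxxxvxxvf   [K → x]

S => oYf => oxSf => oxKxvf => oxKYxxvf => oxSHYxxvf => oxKxvHYxxvf => oxxxvHYxxvf => oxxxvfYxxvf => oxxxvfxSxxvf => oxxxvfxKxvxxvf => oxxxvfxxxvxxvf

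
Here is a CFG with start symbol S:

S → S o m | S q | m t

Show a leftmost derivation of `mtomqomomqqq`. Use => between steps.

S => Sq => Sqq => Sqqq => Somqqq => Somomqqq => Sqomomqqq => Somqomomqqq => mtomqomomqqq

S => Sq   [S → S q]
Sq => Sqq   [S → S q]
Sqq => Sqqq   [S → S q]
Sqqq => Somqqq   [S → S o m]
Somqqq => Somomqqq   [S → S o m]
Somomqqq => Sqomomqqq   [S → S q]
Sqomomqqq => Somqomomqqq   [S → S o m]
Somqomomqqq => mtomqomomqqq   [S → m t]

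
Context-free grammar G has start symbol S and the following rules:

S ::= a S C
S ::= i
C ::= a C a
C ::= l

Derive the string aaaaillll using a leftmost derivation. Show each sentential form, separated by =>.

S => aSC => aaSCC => aaaSCCC => aaaaSCCCC => aaaaiCCCC => aaaailCCC => aaaaillCC => aaaailllC => aaaaillll

S => aSC   [S ::= a S C]
aSC => aaSCC   [S ::= a S C]
aaSCC => aaaSCCC   [S ::= a S C]
aaaSCCC => aaaaSCCCC   [S ::= a S C]
aaaaSCCCC => aaaaiCCCC   [S ::= i]
aaaaiCCCC => aaaailCCC   [C ::= l]
aaaailCCC => aaaaillCC   [C ::= l]
aaaaillCC => aaaailllC   [C ::= l]
aaaailllC => aaaaillll   [C ::= l]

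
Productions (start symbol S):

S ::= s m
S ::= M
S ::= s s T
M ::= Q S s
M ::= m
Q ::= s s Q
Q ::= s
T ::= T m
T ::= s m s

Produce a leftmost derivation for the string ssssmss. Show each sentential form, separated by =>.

S => M   [S ::= M]
M => QSs   [M ::= Q S s]
QSs => ssQSs   [Q ::= s s Q]
ssQSs => sssSs   [Q ::= s]
sssSs => sssMs   [S ::= M]
sssMs => sssQSss   [M ::= Q S s]
sssQSss => ssssSss   [Q ::= s]
ssssSss => ssssMss   [S ::= M]
ssssMss => ssssmss   [M ::= m]

S => M => QSs => ssQSs => sssSs => sssMs => sssQSss => ssssSss => ssssMss => ssssmss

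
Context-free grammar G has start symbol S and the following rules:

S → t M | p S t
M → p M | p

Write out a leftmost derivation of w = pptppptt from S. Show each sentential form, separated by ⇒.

S⇒pSt⇒ppStt⇒pptMtt⇒pptpMtt⇒pptppMtt⇒pptppptt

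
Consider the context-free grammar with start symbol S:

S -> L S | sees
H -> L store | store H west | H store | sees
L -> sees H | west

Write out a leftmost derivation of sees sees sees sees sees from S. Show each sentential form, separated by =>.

S => L S => sees H S => sees sees S => sees sees L S => sees sees sees H S => sees sees sees sees S => sees sees sees sees sees

S => L S   [S -> L S]
L S => sees H S   [L -> sees H]
sees H S => sees sees S   [H -> sees]
sees sees S => sees sees L S   [S -> L S]
sees sees L S => sees sees sees H S   [L -> sees H]
sees sees sees H S => sees sees sees sees S   [H -> sees]
sees sees sees sees S => sees sees sees sees sees   [S -> sees]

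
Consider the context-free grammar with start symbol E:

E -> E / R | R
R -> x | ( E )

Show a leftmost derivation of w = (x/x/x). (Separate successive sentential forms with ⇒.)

E ⇒ R   [E -> R]
R ⇒ (E)   [R -> ( E )]
(E) ⇒ (E/R)   [E -> E / R]
(E/R) ⇒ (E/R/R)   [E -> E / R]
(E/R/R) ⇒ (R/R/R)   [E -> R]
(R/R/R) ⇒ (x/R/R)   [R -> x]
(x/R/R) ⇒ (x/x/R)   [R -> x]
(x/x/R) ⇒ (x/x/x)   [R -> x]

E ⇒ R ⇒ (E) ⇒ (E/R) ⇒ (E/R/R) ⇒ (R/R/R) ⇒ (x/R/R) ⇒ (x/x/R) ⇒ (x/x/x)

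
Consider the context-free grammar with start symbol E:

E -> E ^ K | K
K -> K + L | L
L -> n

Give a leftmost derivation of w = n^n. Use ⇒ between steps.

E ⇒ E^K   [E -> E ^ K]
E^K ⇒ K^K   [E -> K]
K^K ⇒ L^K   [K -> L]
L^K ⇒ n^K   [L -> n]
n^K ⇒ n^L   [K -> L]
n^L ⇒ n^n   [L -> n]

E ⇒ E^K ⇒ K^K ⇒ L^K ⇒ n^K ⇒ n^L ⇒ n^n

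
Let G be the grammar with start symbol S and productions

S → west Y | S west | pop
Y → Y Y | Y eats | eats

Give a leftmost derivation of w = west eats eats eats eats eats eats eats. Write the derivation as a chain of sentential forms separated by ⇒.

S ⇒ west Y ⇒ west Y eats ⇒ west Y Y eats ⇒ west Y eats Y eats ⇒ west Y eats eats Y eats ⇒ west Y Y eats eats Y eats ⇒ west Y eats Y eats eats Y eats ⇒ west eats eats Y eats eats Y eats ⇒ west eats eats eats eats eats Y eats ⇒ west eats eats eats eats eats eats eats

S ⇒ west Y   [S → west Y]
west Y ⇒ west Y eats   [Y → Y eats]
west Y eats ⇒ west Y Y eats   [Y → Y Y]
west Y Y eats ⇒ west Y eats Y eats   [Y → Y eats]
west Y eats Y eats ⇒ west Y eats eats Y eats   [Y → Y eats]
west Y eats eats Y eats ⇒ west Y Y eats eats Y eats   [Y → Y Y]
west Y Y eats eats Y eats ⇒ west Y eats Y eats eats Y eats   [Y → Y eats]
west Y eats Y eats eats Y eats ⇒ west eats eats Y eats eats Y eats   [Y → eats]
west eats eats Y eats eats Y eats ⇒ west eats eats eats eats eats Y eats   [Y → eats]
west eats eats eats eats eats Y eats ⇒ west eats eats eats eats eats eats eats   [Y → eats]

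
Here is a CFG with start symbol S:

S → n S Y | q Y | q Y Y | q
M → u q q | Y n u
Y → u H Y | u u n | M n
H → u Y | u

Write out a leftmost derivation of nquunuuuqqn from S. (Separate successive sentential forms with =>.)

S => nSY   [S → n S Y]
nSY => nqYY   [S → q Y]
nqYY => nquunY   [Y → u u n]
nquunY => nquunuHY   [Y → u H Y]
nquunuHY => nquunuuY   [H → u]
nquunuuY => nquunuuMn   [Y → M n]
nquunuuMn => nquunuuuqqn   [M → u q q]

S=>nSY=>nqYY=>nquunY=>nquunuHY=>nquunuuY=>nquunuuMn=>nquunuuuqqn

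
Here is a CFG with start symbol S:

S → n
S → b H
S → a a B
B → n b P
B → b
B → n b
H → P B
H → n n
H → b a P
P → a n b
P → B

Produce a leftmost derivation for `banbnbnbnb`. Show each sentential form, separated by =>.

S => bH   [S → b H]
bH => bPB   [H → P B]
bPB => banbB   [P → a n b]
banbB => banbnbP   [B → n b P]
banbnbP => banbnbB   [P → B]
banbnbB => banbnbnbP   [B → n b P]
banbnbnbP => banbnbnbB   [P → B]
banbnbnbB => banbnbnbnb   [B → n b]

S => bH => bPB => banbB => banbnbP => banbnbB => banbnbnbP => banbnbnbB => banbnbnbnb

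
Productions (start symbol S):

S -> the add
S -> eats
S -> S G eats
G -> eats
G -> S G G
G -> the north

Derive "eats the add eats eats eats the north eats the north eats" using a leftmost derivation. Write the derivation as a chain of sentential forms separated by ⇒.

S ⇒ S G eats   [S -> S G eats]
S G eats ⇒ S G eats G eats   [S -> S G eats]
S G eats G eats ⇒ eats G eats G eats   [S -> eats]
eats G eats G eats ⇒ eats S G G eats G eats   [G -> S G G]
eats S G G eats G eats ⇒ eats S G eats G G eats G eats   [S -> S G eats]
eats S G eats G G eats G eats ⇒ eats the add G eats G G eats G eats   [S -> the add]
eats the add G eats G G eats G eats ⇒ eats the add eats eats G G eats G eats   [G -> eats]
eats the add eats eats G G eats G eats ⇒ eats the add eats eats eats G eats G eats   [G -> eats]
eats the add eats eats eats G eats G eats ⇒ eats the add eats eats eats the north eats G eats   [G -> the north]
eats the add eats eats eats the north eats G eats ⇒ eats the add eats eats eats the north eats the north eats   [G -> the north]

S ⇒ S G eats ⇒ S G eats G eats ⇒ eats G eats G eats ⇒ eats S G G eats G eats ⇒ eats S G eats G G eats G eats ⇒ eats the add G eats G G eats G eats ⇒ eats the add eats eats G G eats G eats ⇒ eats the add eats eats eats G eats G eats ⇒ eats the add eats eats eats the north eats G eats ⇒ eats the add eats eats eats the north eats the north eats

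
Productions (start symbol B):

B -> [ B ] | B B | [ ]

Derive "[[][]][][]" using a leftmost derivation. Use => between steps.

B => BB   [B -> B B]
BB => BBB   [B -> B B]
BBB => [B]BB   [B -> [ B ]]
[B]BB => [BB]BB   [B -> B B]
[BB]BB => [[]B]BB   [B -> [ ]]
[[]B]BB => [[][]]BB   [B -> [ ]]
[[][]]BB => [[][]][]B   [B -> [ ]]
[[][]][]B => [[][]][][]   [B -> [ ]]

B => BB => BBB => [B]BB => [BB]BB => [[]B]BB => [[][]]BB => [[][]][]B => [[][]][][]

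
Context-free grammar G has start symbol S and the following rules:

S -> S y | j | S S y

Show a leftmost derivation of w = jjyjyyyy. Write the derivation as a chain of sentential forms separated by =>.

S=>Sy=>Syy=>SSyyy=>SSySyyy=>jSySyyy=>jjySyyy=>jjySyyyy=>jjyjyyyy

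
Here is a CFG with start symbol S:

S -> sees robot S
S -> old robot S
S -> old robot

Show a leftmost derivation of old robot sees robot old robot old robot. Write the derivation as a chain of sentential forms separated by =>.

S => old robot S => old robot sees robot S => old robot sees robot old robot S => old robot sees robot old robot old robot

S => old robot S   [S -> old robot S]
old robot S => old robot sees robot S   [S -> sees robot S]
old robot sees robot S => old robot sees robot old robot S   [S -> old robot S]
old robot sees robot old robot S => old robot sees robot old robot old robot   [S -> old robot]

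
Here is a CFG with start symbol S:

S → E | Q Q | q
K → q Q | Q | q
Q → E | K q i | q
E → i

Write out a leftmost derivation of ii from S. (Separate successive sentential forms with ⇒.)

S⇒QQ⇒EQ⇒iQ⇒iE⇒ii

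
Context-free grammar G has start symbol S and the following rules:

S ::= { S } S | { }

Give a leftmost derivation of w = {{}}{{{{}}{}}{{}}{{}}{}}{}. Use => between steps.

S => {S}S => {{}}S => {{}}{S}S => {{}}{{S}S}S => {{}}{{{S}S}S}S => {{}}{{{{}}S}S}S => {{}}{{{{}}{}}S}S => {{}}{{{{}}{}}{S}S}S => {{}}{{{{}}{}}{{}}S}S => {{}}{{{{}}{}}{{}}{S}S}S => {{}}{{{{}}{}}{{}}{{}}S}S => {{}}{{{{}}{}}{{}}{{}}{}}S => {{}}{{{{}}{}}{{}}{{}}{}}{}

S => {S}S   [S ::= { S } S]
{S}S => {{}}S   [S ::= { }]
{{}}S => {{}}{S}S   [S ::= { S } S]
{{}}{S}S => {{}}{{S}S}S   [S ::= { S } S]
{{}}{{S}S}S => {{}}{{{S}S}S}S   [S ::= { S } S]
{{}}{{{S}S}S}S => {{}}{{{{}}S}S}S   [S ::= { }]
{{}}{{{{}}S}S}S => {{}}{{{{}}{}}S}S   [S ::= { }]
{{}}{{{{}}{}}S}S => {{}}{{{{}}{}}{S}S}S   [S ::= { S } S]
{{}}{{{{}}{}}{S}S}S => {{}}{{{{}}{}}{{}}S}S   [S ::= { }]
{{}}{{{{}}{}}{{}}S}S => {{}}{{{{}}{}}{{}}{S}S}S   [S ::= { S } S]
{{}}{{{{}}{}}{{}}{S}S}S => {{}}{{{{}}{}}{{}}{{}}S}S   [S ::= { }]
{{}}{{{{}}{}}{{}}{{}}S}S => {{}}{{{{}}{}}{{}}{{}}{}}S   [S ::= { }]
{{}}{{{{}}{}}{{}}{{}}{}}S => {{}}{{{{}}{}}{{}}{{}}{}}{}   [S ::= { }]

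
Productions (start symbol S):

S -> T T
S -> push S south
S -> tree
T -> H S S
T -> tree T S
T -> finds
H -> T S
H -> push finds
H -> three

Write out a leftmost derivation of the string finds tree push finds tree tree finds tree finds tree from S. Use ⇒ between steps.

S ⇒ T T   [S -> T T]
T T ⇒ finds T   [T -> finds]
finds T ⇒ finds tree T S   [T -> tree T S]
finds tree T S ⇒ finds tree H S S S   [T -> H S S]
finds tree H S S S ⇒ finds tree push finds S S S   [H -> push finds]
finds tree push finds S S S ⇒ finds tree push finds tree S S   [S -> tree]
finds tree push finds tree S S ⇒ finds tree push finds tree T T S   [S -> T T]
finds tree push finds tree T T S ⇒ finds tree push finds tree tree T S T S   [T -> tree T S]
finds tree push finds tree tree T S T S ⇒ finds tree push finds tree tree finds S T S   [T -> finds]
finds tree push finds tree tree finds S T S ⇒ finds tree push finds tree tree finds tree T S   [S -> tree]
finds tree push finds tree tree finds tree T S ⇒ finds tree push finds tree tree finds tree finds S   [T -> finds]
finds tree push finds tree tree finds tree finds S ⇒ finds tree push finds tree tree finds tree finds tree   [S -> tree]

S ⇒ T T ⇒ finds T ⇒ finds tree T S ⇒ finds tree H S S S ⇒ finds tree push finds S S S ⇒ finds tree push finds tree S S ⇒ finds tree push finds tree T T S ⇒ finds tree push finds tree tree T S T S ⇒ finds tree push finds tree tree finds S T S ⇒ finds tree push finds tree tree finds tree T S ⇒ finds tree push finds tree tree finds tree finds S ⇒ finds tree push finds tree tree finds tree finds tree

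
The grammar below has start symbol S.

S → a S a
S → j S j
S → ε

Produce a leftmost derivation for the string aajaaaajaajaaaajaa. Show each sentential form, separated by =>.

S => aSa => aaSaa => aajSjaa => aajaSajaa => aajaaSaajaa => aajaaaSaaajaa => aajaaaaSaaaajaa => aajaaaajSjaaaajaa => aajaaaajaSajaaaajaa => aajaaaajaajaaaajaa

S => aSa   [S → a S a]
aSa => aaSaa   [S → a S a]
aaSaa => aajSjaa   [S → j S j]
aajSjaa => aajaSajaa   [S → a S a]
aajaSajaa => aajaaSaajaa   [S → a S a]
aajaaSaajaa => aajaaaSaaajaa   [S → a S a]
aajaaaSaaajaa => aajaaaaSaaaajaa   [S → a S a]
aajaaaaSaaaajaa => aajaaaajSjaaaajaa   [S → j S j]
aajaaaajSjaaaajaa => aajaaaajaSajaaaajaa   [S → a S a]
aajaaaajaSajaaaajaa => aajaaaajaajaaaajaa   [S → ε]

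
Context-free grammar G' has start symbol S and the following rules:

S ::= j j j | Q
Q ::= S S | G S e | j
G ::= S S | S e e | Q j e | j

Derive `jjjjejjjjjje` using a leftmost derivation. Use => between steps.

S => Q   [S ::= Q]
Q => GSe   [Q ::= G S e]
GSe => SSSe   [G ::= S S]
SSSe => QSSe   [S ::= Q]
QSSe => GSeSSe   [Q ::= G S e]
GSeSSe => jSeSSe   [G ::= j]
jSeSSe => jjjjeSSe   [S ::= j j j]
jjjjeSSe => jjjjejjjSe   [S ::= j j j]
jjjjejjjSe => jjjjejjjjjje   [S ::= j j j]

S => Q => GSe => SSSe => QSSe => GSeSSe => jSeSSe => jjjjeSSe => jjjjejjjSe => jjjjejjjjjje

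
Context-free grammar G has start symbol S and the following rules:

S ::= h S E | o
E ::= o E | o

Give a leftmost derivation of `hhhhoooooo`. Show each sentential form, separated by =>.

S => hSE   [S ::= h S E]
hSE => hhSEE   [S ::= h S E]
hhSEE => hhhSEEE   [S ::= h S E]
hhhSEEE => hhhhSEEEE   [S ::= h S E]
hhhhSEEEE => hhhhoEEEE   [S ::= o]
hhhhoEEEE => hhhhooEEEE   [E ::= o E]
hhhhooEEEE => hhhhoooEEE   [E ::= o]
hhhhoooEEE => hhhhooooEE   [E ::= o]
hhhhooooEE => hhhhoooooE   [E ::= o]
hhhhoooooE => hhhhoooooo   [E ::= o]

S => hSE => hhSEE => hhhSEEE => hhhhSEEEE => hhhhoEEEE => hhhhooEEEE => hhhhoooEEE => hhhhooooEE => hhhhoooooE => hhhhoooooo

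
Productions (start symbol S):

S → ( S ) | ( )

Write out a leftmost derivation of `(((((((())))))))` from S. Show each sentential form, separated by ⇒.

S ⇒ (S)   [S → ( S )]
(S) ⇒ ((S))   [S → ( S )]
((S)) ⇒ (((S)))   [S → ( S )]
(((S))) ⇒ ((((S))))   [S → ( S )]
((((S)))) ⇒ (((((S)))))   [S → ( S )]
(((((S))))) ⇒ ((((((S))))))   [S → ( S )]
((((((S)))))) ⇒ (((((((S)))))))   [S → ( S )]
(((((((S))))))) ⇒ (((((((())))))))   [S → ( )]

S ⇒ (S) ⇒ ((S)) ⇒ (((S))) ⇒ ((((S)))) ⇒ (((((S))))) ⇒ ((((((S)))))) ⇒ (((((((S))))))) ⇒ (((((((())))))))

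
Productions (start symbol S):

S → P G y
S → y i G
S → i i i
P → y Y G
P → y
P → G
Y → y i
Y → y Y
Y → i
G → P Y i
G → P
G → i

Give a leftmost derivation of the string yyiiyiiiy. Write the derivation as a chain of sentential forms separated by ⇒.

S ⇒ PGy ⇒ GGy ⇒ PYiGy ⇒ yYGYiGy ⇒ yyYGYiGy ⇒ yyiGYiGy ⇒ yyiiYiGy ⇒ yyiiyiiGy ⇒ yyiiyiiiy

S ⇒ PGy   [S → P G y]
PGy ⇒ GGy   [P → G]
GGy ⇒ PYiGy   [G → P Y i]
PYiGy ⇒ yYGYiGy   [P → y Y G]
yYGYiGy ⇒ yyYGYiGy   [Y → y Y]
yyYGYiGy ⇒ yyiGYiGy   [Y → i]
yyiGYiGy ⇒ yyiiYiGy   [G → i]
yyiiYiGy ⇒ yyiiyiiGy   [Y → y i]
yyiiyiiGy ⇒ yyiiyiiiy   [G → i]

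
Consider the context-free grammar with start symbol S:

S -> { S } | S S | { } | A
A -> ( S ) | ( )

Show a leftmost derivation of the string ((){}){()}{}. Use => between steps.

S => SS   [S -> S S]
SS => AS   [S -> A]
AS => (S)S   [A -> ( S )]
(S)S => (SS)S   [S -> S S]
(SS)S => (AS)S   [S -> A]
(AS)S => (()S)S   [A -> ( )]
(()S)S => ((){})S   [S -> { }]
((){})S => ((){})SS   [S -> S S]
((){})SS => ((){}){S}S   [S -> { S }]
((){}){S}S => ((){}){A}S   [S -> A]
((){}){A}S => ((){}){()}S   [A -> ( )]
((){}){()}S => ((){}){()}{}   [S -> { }]

S => SS => AS => (S)S => (SS)S => (AS)S => (()S)S => ((){})S => ((){})SS => ((){}){S}S => ((){}){A}S => ((){}){()}S => ((){}){()}{}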